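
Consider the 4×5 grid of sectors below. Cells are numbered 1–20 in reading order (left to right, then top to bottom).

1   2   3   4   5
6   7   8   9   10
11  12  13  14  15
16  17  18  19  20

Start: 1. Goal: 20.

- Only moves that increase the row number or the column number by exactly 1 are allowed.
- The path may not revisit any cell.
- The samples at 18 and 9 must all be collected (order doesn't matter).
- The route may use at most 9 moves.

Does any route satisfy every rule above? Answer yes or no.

no

18 is below but to the left of 9: going 9 → 18 would need a leftward move and 18 → 9 an upward move, so no right/down-only route can visit both required cells.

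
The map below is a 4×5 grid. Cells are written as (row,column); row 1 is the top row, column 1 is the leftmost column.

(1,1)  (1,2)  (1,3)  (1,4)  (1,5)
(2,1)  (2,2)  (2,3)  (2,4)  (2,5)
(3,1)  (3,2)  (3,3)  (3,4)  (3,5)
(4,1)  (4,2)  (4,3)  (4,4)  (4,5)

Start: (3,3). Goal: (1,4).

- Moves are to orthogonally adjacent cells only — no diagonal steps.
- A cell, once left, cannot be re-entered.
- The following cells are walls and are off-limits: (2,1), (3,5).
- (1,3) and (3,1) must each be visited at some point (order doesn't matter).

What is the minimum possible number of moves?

Any route passes through (1,3) and (3,1) in some order between (3,3) and (1,4). Summing Manhattan distances along each leg and taking the cheapest ordering ((3,3) → (3,1) → (1,3) → (1,4)) gives a lower bound of 2 + 4 + 1 = 7 moves.
The shortest route satisfying every rule uses 9 moves: (3,3) → (4,3) → (4,2) → (4,1) → (3,1) → (3,2) → (2,2) → (1,2) → (1,3) → (1,4).
The bound of 7 isn't tight here; checking systematically, no route of length 7 through 8 satisfies every constraint, so 9 is the minimum.

9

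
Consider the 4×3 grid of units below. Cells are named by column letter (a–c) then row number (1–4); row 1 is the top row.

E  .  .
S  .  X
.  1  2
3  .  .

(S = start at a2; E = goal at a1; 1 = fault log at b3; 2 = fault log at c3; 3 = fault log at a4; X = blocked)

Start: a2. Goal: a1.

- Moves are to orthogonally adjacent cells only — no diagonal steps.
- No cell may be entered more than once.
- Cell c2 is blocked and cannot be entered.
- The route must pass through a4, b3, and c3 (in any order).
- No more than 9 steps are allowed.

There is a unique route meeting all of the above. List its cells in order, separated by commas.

Any route must reach a4, b3, and c3 and still end at a1 within 9 moves, so the order of the required stops is forced.
Route from a2: 2× down (reaching a4), 2× right (reaching c4), up to c3, left to b3, 2× up (reaching b1), left to a1 — 9 moves in all.
Check: all required cells visited; 9 ≤ 9 moves.

a2, a3, a4, b4, c4, c3, b3, b2, b1, a1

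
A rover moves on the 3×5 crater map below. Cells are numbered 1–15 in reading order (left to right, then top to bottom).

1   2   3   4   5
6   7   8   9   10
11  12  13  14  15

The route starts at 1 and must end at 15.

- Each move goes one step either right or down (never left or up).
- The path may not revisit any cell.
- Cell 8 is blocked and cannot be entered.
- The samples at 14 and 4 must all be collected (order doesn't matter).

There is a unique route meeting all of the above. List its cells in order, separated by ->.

Moves only go right or down, so the column and row indices never decrease.
Route from 1: 3× right (reaching 4), 2× down (reaching 14), right to 15 — 6 moves in all.
Check: all required cells visited.

1 -> 2 -> 3 -> 4 -> 9 -> 14 -> 15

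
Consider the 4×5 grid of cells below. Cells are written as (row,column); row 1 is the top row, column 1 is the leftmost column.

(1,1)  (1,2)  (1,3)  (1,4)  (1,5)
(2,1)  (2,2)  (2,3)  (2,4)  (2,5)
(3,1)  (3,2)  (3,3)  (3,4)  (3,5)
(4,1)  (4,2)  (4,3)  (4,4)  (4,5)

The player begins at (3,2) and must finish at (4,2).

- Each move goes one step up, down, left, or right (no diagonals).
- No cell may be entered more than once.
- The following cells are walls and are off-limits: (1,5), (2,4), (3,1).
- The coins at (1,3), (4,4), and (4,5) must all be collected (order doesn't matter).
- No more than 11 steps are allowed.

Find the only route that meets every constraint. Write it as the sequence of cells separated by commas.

The budget equals the shortest possible length, so every move has to be on a shortest route through the required cells.
Route from (3,2): 2× up (reaching (1,2)), right to (1,3), 2× down (reaching (3,3)), 2× right (reaching (3,5)), down to (4,5), 3× left (reaching (4,2)) — 11 moves in all.
Check: all required cells visited; 11 ≤ 11 moves.

(3,2), (2,2), (1,2), (1,3), (2,3), (3,3), (3,4), (3,5), (4,5), (4,4), (4,3), (4,2)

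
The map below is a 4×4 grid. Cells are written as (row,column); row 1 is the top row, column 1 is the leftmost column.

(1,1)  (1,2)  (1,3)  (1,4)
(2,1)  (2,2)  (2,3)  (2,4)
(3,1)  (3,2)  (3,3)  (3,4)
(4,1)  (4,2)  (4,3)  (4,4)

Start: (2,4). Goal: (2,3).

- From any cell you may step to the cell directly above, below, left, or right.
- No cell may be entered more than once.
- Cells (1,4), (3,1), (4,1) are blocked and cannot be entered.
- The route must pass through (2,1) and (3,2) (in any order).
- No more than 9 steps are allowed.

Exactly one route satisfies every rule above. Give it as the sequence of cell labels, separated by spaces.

(2,4) (3,4) (3,3) (3,2) (2,2) (2,1) (1,1) (1,2) (1,3) (2,3)

The 9-move cap with required stops at (2,1), (3,2) leaves no slack for detours.
Route from (2,4): down to (3,4), 2× left (reaching (3,2)), up to (2,2), left to (2,1), up to (1,1), 2× right (reaching (1,3)), down to (2,3) — 9 moves in all.
Check: all required cells visited; 9 ≤ 9 moves.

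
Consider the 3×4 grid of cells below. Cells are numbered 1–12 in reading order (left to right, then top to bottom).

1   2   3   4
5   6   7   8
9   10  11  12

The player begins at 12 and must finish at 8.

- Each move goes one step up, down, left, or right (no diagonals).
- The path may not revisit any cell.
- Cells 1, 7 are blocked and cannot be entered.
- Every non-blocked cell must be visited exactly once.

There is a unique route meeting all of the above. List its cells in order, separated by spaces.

Need to visit all 10 open cells exactly once, starting at 12 and ending at 8.
Cell 5 has only two open neighbours (9 and 6), so the path must pass straight through it: one of those is the cell it's entered from and the other is where it exits.
Route from 12: 3× left (reaching 9), up to 5, right to 6, up to 2, 2× right (reaching 4), down to 8 — 9 moves in all.
Check: all 10 open cells covered.

12 11 10 9 5 6 2 3 4 8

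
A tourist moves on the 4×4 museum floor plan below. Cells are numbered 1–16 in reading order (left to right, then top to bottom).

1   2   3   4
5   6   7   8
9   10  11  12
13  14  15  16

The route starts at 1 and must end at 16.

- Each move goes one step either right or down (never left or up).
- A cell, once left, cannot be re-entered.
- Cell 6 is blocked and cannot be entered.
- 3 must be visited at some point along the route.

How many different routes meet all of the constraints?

4

A right/down-only route from 1 to 16 makes exactly 3 down-moves and 3 right-moves in some order.
With no other constraints that would be C(6,3) = 20 routes.
Split at 3 and multiply the segment counts (each segment already excludes blocked cells): 1→3: 1; 3→16: 4; product = 4.
That gives 4 routes.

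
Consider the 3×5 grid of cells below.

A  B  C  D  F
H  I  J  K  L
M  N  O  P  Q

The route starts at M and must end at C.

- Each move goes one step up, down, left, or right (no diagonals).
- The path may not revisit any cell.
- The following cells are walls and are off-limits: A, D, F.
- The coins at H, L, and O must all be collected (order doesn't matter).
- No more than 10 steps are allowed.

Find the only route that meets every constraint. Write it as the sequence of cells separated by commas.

The budget equals the shortest possible length, so every move has to be on a shortest route through the required cells.
Route from M: up to H, right to I, down to N, 3× right (reaching Q), up to L, 2× left (reaching J), up to C — 10 moves in all.
Check: all required cells visited; 10 ≤ 10 moves.

M, H, I, N, O, P, Q, L, K, J, C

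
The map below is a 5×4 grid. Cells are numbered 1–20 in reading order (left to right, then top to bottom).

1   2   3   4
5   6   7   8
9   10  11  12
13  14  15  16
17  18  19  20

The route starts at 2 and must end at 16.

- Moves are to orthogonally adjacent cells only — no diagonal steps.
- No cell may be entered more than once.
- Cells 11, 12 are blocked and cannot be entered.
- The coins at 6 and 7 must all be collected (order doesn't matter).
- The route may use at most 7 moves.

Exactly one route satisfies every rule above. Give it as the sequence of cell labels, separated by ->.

The 7-move cap with required stops at 6, 7 leaves no slack for detours.
Route from 2: right to 3, down to 7, left to 6, 2× down (reaching 14), 2× right (reaching 16) — 7 moves in all.
Check: all required cells visited; 7 ≤ 7 moves.

2 -> 3 -> 7 -> 6 -> 10 -> 14 -> 15 -> 16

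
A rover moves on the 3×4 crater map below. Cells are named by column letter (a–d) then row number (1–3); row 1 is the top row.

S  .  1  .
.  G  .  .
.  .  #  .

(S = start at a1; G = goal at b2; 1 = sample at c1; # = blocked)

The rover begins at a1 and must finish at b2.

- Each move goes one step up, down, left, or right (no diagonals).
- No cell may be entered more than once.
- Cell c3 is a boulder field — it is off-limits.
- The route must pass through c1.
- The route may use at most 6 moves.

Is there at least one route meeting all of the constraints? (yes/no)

yes

One route that works: a1 → b1 → c1 → c2 → b2.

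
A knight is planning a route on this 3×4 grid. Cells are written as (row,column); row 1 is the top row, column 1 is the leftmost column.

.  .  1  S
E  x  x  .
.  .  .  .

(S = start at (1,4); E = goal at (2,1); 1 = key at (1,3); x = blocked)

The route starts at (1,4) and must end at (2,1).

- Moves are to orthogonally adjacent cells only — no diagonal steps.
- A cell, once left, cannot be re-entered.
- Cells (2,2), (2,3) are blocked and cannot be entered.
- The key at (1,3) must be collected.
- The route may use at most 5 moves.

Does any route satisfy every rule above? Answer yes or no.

One route that works: (1,4) → (1,3) → (1,2) → (1,1) → (2,1).

yes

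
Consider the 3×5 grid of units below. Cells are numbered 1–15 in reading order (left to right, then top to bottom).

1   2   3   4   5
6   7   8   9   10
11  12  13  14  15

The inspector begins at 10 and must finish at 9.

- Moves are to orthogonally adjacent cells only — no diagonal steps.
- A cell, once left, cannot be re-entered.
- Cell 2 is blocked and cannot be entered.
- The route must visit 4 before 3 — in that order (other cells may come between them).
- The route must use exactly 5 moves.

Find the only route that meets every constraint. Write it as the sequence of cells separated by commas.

10, 5, 4, 3, 8, 9

The waypoints must appear in the order 4, 3, with no cell reused.
Route from 10: up 1 to 5, left 2 to 3, down 1 to 8, right 1 to 9 — 5 moves in all.
Check: order respected (4 at step 2, 3 at step 3); 5 moves as required.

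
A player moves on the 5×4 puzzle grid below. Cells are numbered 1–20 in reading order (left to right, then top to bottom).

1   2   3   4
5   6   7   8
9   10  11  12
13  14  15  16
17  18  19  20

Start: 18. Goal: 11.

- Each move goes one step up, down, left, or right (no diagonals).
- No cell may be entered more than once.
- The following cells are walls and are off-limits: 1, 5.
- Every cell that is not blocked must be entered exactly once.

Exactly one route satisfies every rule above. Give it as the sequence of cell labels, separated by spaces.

18 17 13 9 10 14 15 19 20 16 12 8 4 3 2 6 7 11

Need to visit all 18 open cells exactly once, starting at 18 and ending at 11.
Route from 18: left 1 to 17, up 2 to 9, right 1 to 10, down 1 to 14, right 1 to 15, down 1 to 19, right 1 to 20, up 4 to 4, left 2 to 2, down 1 to 6, right 1 to 7, down 1 to 11 — 17 moves in all.
Check: all 18 open cells covered.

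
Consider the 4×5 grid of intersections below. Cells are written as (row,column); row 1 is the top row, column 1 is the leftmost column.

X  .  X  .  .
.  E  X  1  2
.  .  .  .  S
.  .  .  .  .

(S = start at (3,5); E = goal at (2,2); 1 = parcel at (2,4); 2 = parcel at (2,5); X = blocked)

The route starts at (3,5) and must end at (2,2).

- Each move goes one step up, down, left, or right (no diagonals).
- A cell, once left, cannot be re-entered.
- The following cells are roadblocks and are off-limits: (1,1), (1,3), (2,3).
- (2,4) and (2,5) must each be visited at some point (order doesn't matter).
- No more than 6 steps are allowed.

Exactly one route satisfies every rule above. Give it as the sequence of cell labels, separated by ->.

(3,5) -> (2,5) -> (2,4) -> (3,4) -> (3,3) -> (3,2) -> (2,2)

The 6-move cap with required stops at (2,4), (2,5) leaves no slack for detours.
Route from (3,5): up to (2,5), left to (2,4), down to (3,4), 2× left (reaching (3,2)), up to (2,2) — 6 moves in all.
Check: all required cells visited; 6 ≤ 6 moves.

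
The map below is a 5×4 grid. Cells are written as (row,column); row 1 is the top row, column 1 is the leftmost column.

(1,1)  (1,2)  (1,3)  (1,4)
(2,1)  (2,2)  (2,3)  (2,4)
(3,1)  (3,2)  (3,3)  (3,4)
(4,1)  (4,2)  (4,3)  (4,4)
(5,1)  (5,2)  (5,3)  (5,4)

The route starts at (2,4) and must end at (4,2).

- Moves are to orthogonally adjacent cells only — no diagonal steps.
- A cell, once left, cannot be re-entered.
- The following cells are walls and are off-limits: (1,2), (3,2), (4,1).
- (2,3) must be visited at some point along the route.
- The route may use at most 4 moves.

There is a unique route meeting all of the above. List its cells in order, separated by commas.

(2,4), (2,3), (3,3), (4,3), (4,2)

Any route must reach (2,3) and still end at (4,2) within 4 moves, so the order of the required stops is forced.
Route from (2,4): left 1 to (2,3), down 2 to (4,3), left 1 to (4,2) — 4 moves in all.
Check: all required cells visited; 4 ≤ 4 moves.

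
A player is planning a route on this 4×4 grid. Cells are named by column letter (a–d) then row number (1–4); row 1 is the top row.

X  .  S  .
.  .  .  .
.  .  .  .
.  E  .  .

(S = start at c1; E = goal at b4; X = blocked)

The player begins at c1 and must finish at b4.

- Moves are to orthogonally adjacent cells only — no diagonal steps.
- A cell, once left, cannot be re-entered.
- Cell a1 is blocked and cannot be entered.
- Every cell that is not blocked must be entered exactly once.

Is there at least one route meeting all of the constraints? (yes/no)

no

Colour the cells like a checkerboard: each orthogonal step flips colour, so a Hamiltonian route alternates colours. Here there are 7 cells of one colour and 8 of the other, with start on the same colour as the goal — the counts and endpoints can't be arranged into an alternating sequence of length 15, so no Hamiltonian route exists.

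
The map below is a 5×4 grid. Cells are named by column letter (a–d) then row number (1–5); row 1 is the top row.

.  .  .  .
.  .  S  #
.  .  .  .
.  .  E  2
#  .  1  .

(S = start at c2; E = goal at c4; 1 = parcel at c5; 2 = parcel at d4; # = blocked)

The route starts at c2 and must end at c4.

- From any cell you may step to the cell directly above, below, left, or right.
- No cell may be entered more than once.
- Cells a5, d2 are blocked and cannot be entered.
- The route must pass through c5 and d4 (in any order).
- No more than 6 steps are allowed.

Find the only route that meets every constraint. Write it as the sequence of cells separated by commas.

c2, c3, d3, d4, d5, c5, c4

Any route must reach c5 and d4 and still end at c4 within 6 moves, so the order of the required stops is forced.
Route from c2: down 1 to c3, right 1 to d3, down 2 to d5, left 1 to c5, up 1 to c4 — 6 moves in all.
Check: all required cells visited; 6 ≤ 6 moves.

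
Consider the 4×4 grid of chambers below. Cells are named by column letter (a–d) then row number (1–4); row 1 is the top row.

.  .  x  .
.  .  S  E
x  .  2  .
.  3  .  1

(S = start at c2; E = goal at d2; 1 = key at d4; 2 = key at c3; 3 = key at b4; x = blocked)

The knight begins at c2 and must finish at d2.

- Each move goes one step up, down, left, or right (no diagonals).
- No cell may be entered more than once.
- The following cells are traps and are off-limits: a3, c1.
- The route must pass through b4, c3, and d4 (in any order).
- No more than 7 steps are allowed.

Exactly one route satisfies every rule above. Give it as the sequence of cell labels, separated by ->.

The 7-move cap with required stops at b4, c3, d4 leaves no slack for detours.
Route from c2: down to c3, left to b3, down to b4, 2× right (reaching d4), 2× up (reaching d2) — 7 moves in all.
Check: all required cells visited; 7 ≤ 7 moves.

c2 -> c3 -> b3 -> b4 -> c4 -> d4 -> d3 -> d2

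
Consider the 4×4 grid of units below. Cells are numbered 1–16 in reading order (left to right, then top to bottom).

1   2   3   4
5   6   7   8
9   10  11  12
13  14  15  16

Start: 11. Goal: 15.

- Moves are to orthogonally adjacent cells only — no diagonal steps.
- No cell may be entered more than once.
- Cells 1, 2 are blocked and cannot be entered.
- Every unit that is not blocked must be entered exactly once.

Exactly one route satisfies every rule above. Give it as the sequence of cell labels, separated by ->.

11 -> 10 -> 14 -> 13 -> 9 -> 5 -> 6 -> 7 -> 3 -> 4 -> 8 -> 12 -> 16 -> 15

Need to visit all 14 open cells exactly once, starting at 11 and ending at 15.
Route from 11: left to 10, down to 14, left to 13, 2× up (reaching 5), 2× right (reaching 7), up to 3, right to 4, 3× down (reaching 16), left to 15 — 13 moves in all.
Check: all 14 open cells covered.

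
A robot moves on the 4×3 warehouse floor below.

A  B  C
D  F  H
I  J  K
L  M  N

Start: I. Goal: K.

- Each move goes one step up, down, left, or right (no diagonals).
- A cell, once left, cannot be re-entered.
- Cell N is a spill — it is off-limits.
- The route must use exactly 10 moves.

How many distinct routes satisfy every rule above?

Need simple routes of exactly 10 moves from I to K (Manhattan distance 2, so 4 moves are spent on a detour and 4 undoing it).
Enumerating: I L M J F D A B C H K.
That gives 1 route.

1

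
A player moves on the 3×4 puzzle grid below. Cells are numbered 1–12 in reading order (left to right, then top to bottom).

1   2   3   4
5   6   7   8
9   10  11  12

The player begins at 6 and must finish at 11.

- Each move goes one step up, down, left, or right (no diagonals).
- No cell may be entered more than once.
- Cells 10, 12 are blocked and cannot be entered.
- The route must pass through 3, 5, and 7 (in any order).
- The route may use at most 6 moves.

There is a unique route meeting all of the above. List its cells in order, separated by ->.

Any route must reach 3, 5, and 7 and still end at 11 within 6 moves, so the order of the required stops is forced.
Route from 6: left 1 to 5, up 1 to 1, right 2 to 3, down 2 to 11 — 6 moves in all.
Check: all required cells visited; 6 ≤ 6 moves.

6 -> 5 -> 1 -> 2 -> 3 -> 7 -> 11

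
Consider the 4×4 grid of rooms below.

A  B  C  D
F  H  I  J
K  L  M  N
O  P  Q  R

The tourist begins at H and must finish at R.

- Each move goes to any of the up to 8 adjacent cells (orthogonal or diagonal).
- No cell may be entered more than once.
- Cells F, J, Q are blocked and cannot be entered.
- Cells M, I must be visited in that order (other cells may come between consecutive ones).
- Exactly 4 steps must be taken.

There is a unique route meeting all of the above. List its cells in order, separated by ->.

The waypoints must appear in the order M, I, with no cell reused.
Route from H: down-right 1 to M, up 1 to I, down-right 1 to N, down 1 to R — 4 moves in all.
Check: order respected (M at step 1, I at step 2); 4 moves as required.

H -> M -> I -> N -> R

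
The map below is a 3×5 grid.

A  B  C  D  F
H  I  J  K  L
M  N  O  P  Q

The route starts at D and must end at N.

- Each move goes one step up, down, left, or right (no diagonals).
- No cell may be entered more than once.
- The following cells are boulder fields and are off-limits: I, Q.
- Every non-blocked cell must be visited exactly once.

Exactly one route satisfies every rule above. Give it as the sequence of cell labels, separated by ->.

D -> F -> L -> K -> P -> O -> J -> C -> B -> A -> H -> M -> N

Need to visit all 13 open cells exactly once, starting at D and ending at N.
Cell H has only two open neighbours (A and M), so the path must pass straight through it: one of those is the cell it's entered from and the other is where it exits.
Route from D: right to F, down to L, left to K, down to P, left to O, 2× up (reaching C), 2× left (reaching A), 2× down (reaching M), right to N — 12 moves in all.
Check: all 13 open cells covered.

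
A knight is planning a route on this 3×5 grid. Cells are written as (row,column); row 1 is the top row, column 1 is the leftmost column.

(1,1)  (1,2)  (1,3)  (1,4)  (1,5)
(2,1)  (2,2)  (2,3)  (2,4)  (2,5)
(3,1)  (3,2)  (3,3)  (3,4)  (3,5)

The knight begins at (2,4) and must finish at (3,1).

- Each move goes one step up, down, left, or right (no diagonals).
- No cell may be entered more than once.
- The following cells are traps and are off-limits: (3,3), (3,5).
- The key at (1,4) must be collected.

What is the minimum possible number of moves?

Any route passes through (1,4) somewhere between (2,4) and (3,1). Summing Manhattan distances along the two legs ((2,4) → (1,4) → (3,1)) gives a lower bound of 1 + 5 = 6 moves.
A route of 6 moves achieves this: (2,4) → (1,4) → (1,3) → (2,3) → (2,2) → (3,2) → (3,1).
Since 6 matches the lower bound, it is optimal.

6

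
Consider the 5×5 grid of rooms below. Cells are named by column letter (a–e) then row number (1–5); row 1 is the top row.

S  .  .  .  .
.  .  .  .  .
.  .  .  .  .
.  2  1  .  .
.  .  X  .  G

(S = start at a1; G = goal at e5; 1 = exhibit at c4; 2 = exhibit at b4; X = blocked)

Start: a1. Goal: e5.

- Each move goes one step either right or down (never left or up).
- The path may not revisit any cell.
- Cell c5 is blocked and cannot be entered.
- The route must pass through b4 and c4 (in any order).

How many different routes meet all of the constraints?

8

A right/down-only route from a1 to e5 makes exactly 4 down-moves and 4 right-moves in some order.
With no other constraints that would be C(8,4) = 70 routes.
A monotone route can only reach the required cells in the order b4, c4, so split there and multiply the segment counts (each segment already excludes blocked cells): a1→b4: 4; b4→c4: 1; c4→e5: 2; product = 8.
That gives 8 routes.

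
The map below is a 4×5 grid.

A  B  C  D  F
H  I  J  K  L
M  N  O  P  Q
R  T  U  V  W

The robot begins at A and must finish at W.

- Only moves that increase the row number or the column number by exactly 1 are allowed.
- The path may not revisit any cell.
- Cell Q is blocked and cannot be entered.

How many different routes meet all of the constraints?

20

A right/down-only route from A to W makes exactly 3 down-moves and 4 right-moves in some order.
With no other constraints that would be C(7,3) = 35 routes.
Subtract routes through each blocked cell (inclusion–exclusion for overlaps): − through Q: 15 → 20.
That gives 20 routes.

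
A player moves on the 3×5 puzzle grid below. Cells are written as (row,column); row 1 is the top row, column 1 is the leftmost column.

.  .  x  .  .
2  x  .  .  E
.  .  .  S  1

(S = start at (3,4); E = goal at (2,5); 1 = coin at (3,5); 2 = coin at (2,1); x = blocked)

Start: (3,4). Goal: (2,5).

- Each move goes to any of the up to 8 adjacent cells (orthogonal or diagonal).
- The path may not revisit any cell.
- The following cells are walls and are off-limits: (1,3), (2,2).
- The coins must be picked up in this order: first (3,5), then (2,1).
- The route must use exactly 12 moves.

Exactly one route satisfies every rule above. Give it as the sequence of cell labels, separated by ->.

(3,4) -> (3,5) -> (2,4) -> (3,3) -> (3,2) -> (3,1) -> (2,1) -> (1,1) -> (1,2) -> (2,3) -> (1,4) -> (1,5) -> (2,5)

The waypoints must appear in the order (3,5), (2,1), with no cell reused.
Route from (3,4): right to (3,5), up-left to (2,4), down-left to (3,3), 2× left (reaching (3,1)), 2× up (reaching (1,1)), right to (1,2), down-right to (2,3), up-right to (1,4), right to (1,5), down to (2,5) — 12 moves in all.
Check: order respected (1 at step 1, 2 at step 6); 12 moves as required.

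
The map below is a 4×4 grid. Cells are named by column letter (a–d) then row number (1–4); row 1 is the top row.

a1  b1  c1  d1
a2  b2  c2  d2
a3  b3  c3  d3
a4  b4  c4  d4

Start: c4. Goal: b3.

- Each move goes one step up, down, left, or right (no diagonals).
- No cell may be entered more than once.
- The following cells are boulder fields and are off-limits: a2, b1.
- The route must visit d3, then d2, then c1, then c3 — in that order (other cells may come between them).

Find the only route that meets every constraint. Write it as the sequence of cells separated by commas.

The waypoints must appear in the order d3, d2, c1, c3, with no cell reused.
Route from c4: right to d4, 3× up (reaching d1), left to c1, 2× down (reaching c3), left to b3 — 8 moves in all.
Check: order respected (d3 at step 2, d2 at step 3, c1 at step 5, c3 at step 7).

c4, d4, d3, d2, d1, c1, c2, c3, b3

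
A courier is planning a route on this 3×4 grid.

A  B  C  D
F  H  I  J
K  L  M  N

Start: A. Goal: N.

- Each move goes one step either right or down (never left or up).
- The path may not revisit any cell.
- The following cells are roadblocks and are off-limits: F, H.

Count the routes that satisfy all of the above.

3

A right/down-only route from A to N makes exactly 2 down-moves and 3 right-moves in some order.
With no other constraints that would be C(5,2) = 10 routes.
Subtract routes through each blocked cell (inclusion–exclusion for overlaps): − through F: 4 − through H: 6 + through F&H: 3 → 3.
That gives 3 routes.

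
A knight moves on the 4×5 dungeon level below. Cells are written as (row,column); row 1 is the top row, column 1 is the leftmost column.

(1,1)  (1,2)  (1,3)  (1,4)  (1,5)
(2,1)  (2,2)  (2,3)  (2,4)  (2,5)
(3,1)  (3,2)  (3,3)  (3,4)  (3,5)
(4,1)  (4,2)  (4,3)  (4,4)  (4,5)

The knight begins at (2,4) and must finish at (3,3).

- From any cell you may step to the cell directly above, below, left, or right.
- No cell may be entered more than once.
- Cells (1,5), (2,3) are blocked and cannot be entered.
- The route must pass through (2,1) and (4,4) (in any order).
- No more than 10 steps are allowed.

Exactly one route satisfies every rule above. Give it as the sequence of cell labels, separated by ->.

(2,4) -> (3,4) -> (4,4) -> (4,3) -> (4,2) -> (4,1) -> (3,1) -> (2,1) -> (2,2) -> (3,2) -> (3,3)

Any route must reach (2,1) and (4,4) and still end at (3,3) within 10 moves, so the order of the required stops is forced.
Route from (2,4): down 2 to (4,4), left 3 to (4,1), up 2 to (2,1), right 1 to (2,2), down 1 to (3,2), right 1 to (3,3) — 10 moves in all.
Check: all required cells visited; 10 ≤ 10 moves.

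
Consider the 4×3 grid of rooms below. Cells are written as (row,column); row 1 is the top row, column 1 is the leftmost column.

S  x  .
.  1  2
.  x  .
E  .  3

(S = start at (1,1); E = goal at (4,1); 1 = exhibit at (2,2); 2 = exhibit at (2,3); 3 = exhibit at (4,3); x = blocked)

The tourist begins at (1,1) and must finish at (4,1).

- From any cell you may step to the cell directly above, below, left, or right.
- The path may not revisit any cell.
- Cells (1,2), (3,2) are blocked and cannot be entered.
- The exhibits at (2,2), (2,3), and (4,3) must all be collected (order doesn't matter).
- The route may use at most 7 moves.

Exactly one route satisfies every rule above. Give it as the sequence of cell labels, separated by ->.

The budget equals the shortest possible length, so every move has to be on a shortest route through the required cells.
Route from (1,1): down to (2,1), 2× right (reaching (2,3)), 2× down (reaching (4,3)), 2× left (reaching (4,1)) — 7 moves in all.
Check: all required cells visited; 7 ≤ 7 moves.

(1,1) -> (2,1) -> (2,2) -> (2,3) -> (3,3) -> (4,3) -> (4,2) -> (4,1)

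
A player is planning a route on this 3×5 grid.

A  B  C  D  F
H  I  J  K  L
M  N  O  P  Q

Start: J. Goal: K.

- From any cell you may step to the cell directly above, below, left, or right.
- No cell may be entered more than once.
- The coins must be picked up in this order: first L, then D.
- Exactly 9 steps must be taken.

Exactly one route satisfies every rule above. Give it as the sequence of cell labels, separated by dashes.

The waypoints must appear in the order L, D, with no cell reused.
Route from J: left 1 to I, down 1 to N, right 3 to Q, up 2 to F, left 1 to D, down 1 to K — 9 moves in all.
Check: order respected (L at step 6, D at step 8); 9 moves as required.

J - I - N - O - P - Q - L - F - D - K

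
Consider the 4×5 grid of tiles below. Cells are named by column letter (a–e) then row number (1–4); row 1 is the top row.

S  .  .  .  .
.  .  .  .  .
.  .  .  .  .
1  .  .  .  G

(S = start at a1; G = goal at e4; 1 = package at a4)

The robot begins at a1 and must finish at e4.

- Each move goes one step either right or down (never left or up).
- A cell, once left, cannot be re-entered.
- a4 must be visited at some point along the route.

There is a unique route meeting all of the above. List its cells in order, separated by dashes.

Moves only go right or down, so the column and row indices never decrease.
Route from a1: 3× down (reaching a4), 4× right (reaching e4) — 7 moves in all.
Check: all required cells visited.

a1 - a2 - a3 - a4 - b4 - c4 - d4 - e4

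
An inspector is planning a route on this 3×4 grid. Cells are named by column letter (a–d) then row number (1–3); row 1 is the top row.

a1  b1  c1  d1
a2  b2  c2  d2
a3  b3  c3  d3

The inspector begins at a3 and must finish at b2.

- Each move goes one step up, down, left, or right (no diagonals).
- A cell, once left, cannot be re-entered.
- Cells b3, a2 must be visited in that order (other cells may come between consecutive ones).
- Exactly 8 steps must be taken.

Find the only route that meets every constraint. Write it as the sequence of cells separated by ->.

a3 -> b3 -> c3 -> c2 -> c1 -> b1 -> a1 -> a2 -> b2

The waypoints must appear in the order b3, a2, with no cell reused.
Route from a3: right 2 to c3, up 2 to c1, left 2 to a1, down 1 to a2, right 1 to b2 — 8 moves in all.
Check: order respected (b3 at step 1, a2 at step 7); 8 moves as required.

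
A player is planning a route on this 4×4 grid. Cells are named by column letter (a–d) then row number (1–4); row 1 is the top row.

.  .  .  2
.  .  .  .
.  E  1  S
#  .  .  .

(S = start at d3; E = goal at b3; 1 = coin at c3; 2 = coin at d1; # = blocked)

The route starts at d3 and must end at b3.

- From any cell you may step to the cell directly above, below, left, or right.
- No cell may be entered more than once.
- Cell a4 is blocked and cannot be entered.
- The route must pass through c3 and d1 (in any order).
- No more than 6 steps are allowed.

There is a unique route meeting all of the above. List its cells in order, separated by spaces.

d3 d2 d1 c1 c2 c3 b3

The budget equals the shortest possible length, so every move has to be on a shortest route through the required cells.
Route from d3: up 2 to d1, left 1 to c1, down 2 to c3, left 1 to b3 — 6 moves in all.
Check: all required cells visited; 6 ≤ 6 moves.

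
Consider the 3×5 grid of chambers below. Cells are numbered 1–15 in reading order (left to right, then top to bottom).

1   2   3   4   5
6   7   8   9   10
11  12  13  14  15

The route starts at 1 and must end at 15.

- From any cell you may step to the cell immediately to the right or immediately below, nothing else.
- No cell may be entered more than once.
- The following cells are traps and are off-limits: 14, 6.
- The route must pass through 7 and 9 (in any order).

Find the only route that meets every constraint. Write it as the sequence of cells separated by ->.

1 -> 2 -> 7 -> 8 -> 9 -> 10 -> 15

Moves only go right or down, so the column and row indices never decrease.
Route from 1: right 1 to 2, down 1 to 7, right 3 to 10, down 1 to 15 — 6 moves in all.
Check: all required cells visited.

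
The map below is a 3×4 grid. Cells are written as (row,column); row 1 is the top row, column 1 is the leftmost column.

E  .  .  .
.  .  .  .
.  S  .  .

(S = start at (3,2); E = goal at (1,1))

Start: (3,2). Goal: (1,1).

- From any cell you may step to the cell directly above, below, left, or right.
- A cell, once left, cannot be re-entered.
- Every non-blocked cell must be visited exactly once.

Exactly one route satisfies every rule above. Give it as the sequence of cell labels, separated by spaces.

(3,2) (3,1) (2,1) (2,2) (2,3) (3,3) (3,4) (2,4) (1,4) (1,3) (1,2) (1,1)

Need to visit all 12 open cells exactly once, starting at (3,2) and ending at (1,1).
Route from (3,2): left to (3,1), up to (2,1), 2× right (reaching (2,3)), down to (3,3), right to (3,4), 2× up (reaching (1,4)), 3× left (reaching (1,1)) — 11 moves in all.
Check: all 12 open cells covered.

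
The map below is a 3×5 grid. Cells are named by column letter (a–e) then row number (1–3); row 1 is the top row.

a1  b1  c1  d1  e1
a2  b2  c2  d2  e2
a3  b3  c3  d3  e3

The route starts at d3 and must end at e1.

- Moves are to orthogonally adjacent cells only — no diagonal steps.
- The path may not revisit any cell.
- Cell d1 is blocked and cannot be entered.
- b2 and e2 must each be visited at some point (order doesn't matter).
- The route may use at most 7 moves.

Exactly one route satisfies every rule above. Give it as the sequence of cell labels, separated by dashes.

The budget equals the shortest possible length, so every move has to be on a shortest route through the required cells.
Route from d3: 2× left (reaching b3), up to b2, 3× right (reaching e2), up to e1 — 7 moves in all.
Check: all required cells visited; 7 ≤ 7 moves.

d3 - c3 - b3 - b2 - c2 - d2 - e2 - e1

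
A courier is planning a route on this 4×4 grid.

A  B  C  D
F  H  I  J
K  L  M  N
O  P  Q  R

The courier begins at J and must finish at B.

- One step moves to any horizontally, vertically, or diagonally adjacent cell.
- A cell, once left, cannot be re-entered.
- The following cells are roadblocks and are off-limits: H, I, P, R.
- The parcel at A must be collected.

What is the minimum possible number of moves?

Any route passes through A somewhere between J and B. Summing Chebyshev distances along the two legs (J → A → B) gives a lower bound of 3 + 1 = 4 moves.
The shortest route satisfying every rule uses 5 moves: J → M → L → F → A → B.
The no-revisit rule (legs can't share cells) pushes the minimum above the 4-move bound; an exhaustive check rules out every length from 4 to 4, leaving 5 as the minimum.

5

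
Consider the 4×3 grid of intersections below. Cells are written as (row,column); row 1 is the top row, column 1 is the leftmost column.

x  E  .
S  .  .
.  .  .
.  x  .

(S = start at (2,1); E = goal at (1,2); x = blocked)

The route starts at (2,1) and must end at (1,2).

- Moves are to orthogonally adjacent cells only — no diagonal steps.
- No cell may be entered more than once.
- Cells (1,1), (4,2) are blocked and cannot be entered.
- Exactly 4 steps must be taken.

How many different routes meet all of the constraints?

Need simple routes of exactly 4 moves from (2,1) to (1,2) (Manhattan distance 2, so 1 moves are spent on a detour and 1 undoing it).
Enumerating: (2,1) (3,1) (3,2) (2,2) (1,2) | (2,1) (2,2) (2,3) (1,3) (1,2).
That gives 2 routes.

2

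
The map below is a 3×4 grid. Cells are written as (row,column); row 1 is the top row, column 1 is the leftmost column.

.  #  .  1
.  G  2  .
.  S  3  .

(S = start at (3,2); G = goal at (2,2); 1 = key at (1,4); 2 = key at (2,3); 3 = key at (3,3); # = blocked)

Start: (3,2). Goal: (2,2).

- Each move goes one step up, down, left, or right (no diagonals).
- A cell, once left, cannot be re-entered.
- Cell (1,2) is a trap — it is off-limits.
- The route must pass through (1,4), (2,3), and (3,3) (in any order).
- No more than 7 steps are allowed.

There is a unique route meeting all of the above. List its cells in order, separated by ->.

The 7-move cap with required stops at (1,4), (2,3), (3,3) leaves no slack for detours.
Route from (3,2): right 2 to (3,4), up 2 to (1,4), left 1 to (1,3), down 1 to (2,3), left 1 to (2,2) — 7 moves in all.
Check: all required cells visited; 7 ≤ 7 moves.

(3,2) -> (3,3) -> (3,4) -> (2,4) -> (1,4) -> (1,3) -> (2,3) -> (2,2)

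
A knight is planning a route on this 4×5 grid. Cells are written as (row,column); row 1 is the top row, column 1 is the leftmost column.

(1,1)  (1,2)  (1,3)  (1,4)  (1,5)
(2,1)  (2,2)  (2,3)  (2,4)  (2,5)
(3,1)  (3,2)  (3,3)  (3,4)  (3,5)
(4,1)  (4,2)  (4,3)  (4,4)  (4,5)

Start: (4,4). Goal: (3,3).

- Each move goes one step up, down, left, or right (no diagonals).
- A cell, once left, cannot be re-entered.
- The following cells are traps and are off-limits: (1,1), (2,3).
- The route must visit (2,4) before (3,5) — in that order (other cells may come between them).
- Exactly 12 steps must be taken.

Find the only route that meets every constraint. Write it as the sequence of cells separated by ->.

(4,4) -> (4,3) -> (4,2) -> (3,2) -> (2,2) -> (1,2) -> (1,3) -> (1,4) -> (2,4) -> (2,5) -> (3,5) -> (3,4) -> (3,3)

The waypoints must appear in the order (2,4), (3,5), with no cell reused.
Route from (4,4): 2× left (reaching (4,2)), 3× up (reaching (1,2)), 2× right (reaching (1,4)), down to (2,4), right to (2,5), down to (3,5), 2× left (reaching (3,3)) — 12 moves in all.
Check: order respected ((2,4) at step 8, (3,5) at step 10); 12 moves as required.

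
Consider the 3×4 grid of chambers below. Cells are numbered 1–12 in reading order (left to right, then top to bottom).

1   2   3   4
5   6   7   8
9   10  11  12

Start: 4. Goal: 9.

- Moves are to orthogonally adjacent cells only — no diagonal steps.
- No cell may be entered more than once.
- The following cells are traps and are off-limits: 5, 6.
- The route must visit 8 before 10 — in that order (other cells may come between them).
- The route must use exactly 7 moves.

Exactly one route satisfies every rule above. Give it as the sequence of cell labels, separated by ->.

4 -> 3 -> 7 -> 8 -> 12 -> 11 -> 10 -> 9

The waypoints must appear in the order 8, 10, with no cell reused.
Route from 4: left 1 to 3, down 1 to 7, right 1 to 8, down 1 to 12, left 3 to 9 — 7 moves in all.
Check: order respected (8 at step 3, 10 at step 6); 7 moves as required.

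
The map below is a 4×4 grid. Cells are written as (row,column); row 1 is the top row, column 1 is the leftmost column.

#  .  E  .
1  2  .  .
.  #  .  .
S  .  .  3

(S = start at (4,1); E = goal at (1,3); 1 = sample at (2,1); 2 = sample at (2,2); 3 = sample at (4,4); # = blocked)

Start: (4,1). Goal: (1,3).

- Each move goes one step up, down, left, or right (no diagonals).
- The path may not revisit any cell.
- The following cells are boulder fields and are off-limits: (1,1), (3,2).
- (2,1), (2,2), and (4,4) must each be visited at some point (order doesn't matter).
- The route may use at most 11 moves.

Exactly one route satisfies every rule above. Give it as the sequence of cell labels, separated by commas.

The budget equals the shortest possible length, so every move has to be on a shortest route through the required cells.
Route from (4,1): up 2 to (2,1), right 2 to (2,3), down 2 to (4,3), right 1 to (4,4), up 3 to (1,4), left 1 to (1,3) — 11 moves in all.
Check: all required cells visited; 11 ≤ 11 moves.

(4,1), (3,1), (2,1), (2,2), (2,3), (3,3), (4,3), (4,4), (3,4), (2,4), (1,4), (1,3)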